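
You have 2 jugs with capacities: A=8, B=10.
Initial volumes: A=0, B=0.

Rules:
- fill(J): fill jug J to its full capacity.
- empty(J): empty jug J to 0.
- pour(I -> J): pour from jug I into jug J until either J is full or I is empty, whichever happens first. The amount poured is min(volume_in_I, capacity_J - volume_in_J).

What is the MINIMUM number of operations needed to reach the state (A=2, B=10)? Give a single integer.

BFS from (A=0, B=0). One shortest path:
  1. fill(B) -> (A=0 B=10)
  2. pour(B -> A) -> (A=8 B=2)
  3. empty(A) -> (A=0 B=2)
  4. pour(B -> A) -> (A=2 B=0)
  5. fill(B) -> (A=2 B=10)
Reached target in 5 moves.

Answer: 5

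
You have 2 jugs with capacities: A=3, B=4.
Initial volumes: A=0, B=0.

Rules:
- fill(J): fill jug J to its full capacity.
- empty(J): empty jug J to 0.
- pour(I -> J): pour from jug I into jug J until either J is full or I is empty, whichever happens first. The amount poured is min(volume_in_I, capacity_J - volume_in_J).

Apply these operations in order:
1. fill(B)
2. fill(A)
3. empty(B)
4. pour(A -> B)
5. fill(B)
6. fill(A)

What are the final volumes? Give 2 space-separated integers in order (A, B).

Step 1: fill(B) -> (A=0 B=4)
Step 2: fill(A) -> (A=3 B=4)
Step 3: empty(B) -> (A=3 B=0)
Step 4: pour(A -> B) -> (A=0 B=3)
Step 5: fill(B) -> (A=0 B=4)
Step 6: fill(A) -> (A=3 B=4)

Answer: 3 4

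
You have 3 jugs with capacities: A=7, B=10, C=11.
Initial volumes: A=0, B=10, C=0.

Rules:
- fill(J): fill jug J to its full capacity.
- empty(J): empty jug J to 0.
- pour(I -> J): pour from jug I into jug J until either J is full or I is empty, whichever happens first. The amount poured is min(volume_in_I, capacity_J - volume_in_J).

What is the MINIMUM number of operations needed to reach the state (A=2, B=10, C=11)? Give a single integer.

BFS from (A=0, B=10, C=0). One shortest path:
  1. pour(B -> A) -> (A=7 B=3 C=0)
  2. empty(A) -> (A=0 B=3 C=0)
  3. pour(B -> A) -> (A=3 B=0 C=0)
  4. fill(B) -> (A=3 B=10 C=0)
  5. pour(B -> C) -> (A=3 B=0 C=10)
  6. fill(B) -> (A=3 B=10 C=10)
  7. pour(A -> C) -> (A=2 B=10 C=11)
Reached target in 7 moves.

Answer: 7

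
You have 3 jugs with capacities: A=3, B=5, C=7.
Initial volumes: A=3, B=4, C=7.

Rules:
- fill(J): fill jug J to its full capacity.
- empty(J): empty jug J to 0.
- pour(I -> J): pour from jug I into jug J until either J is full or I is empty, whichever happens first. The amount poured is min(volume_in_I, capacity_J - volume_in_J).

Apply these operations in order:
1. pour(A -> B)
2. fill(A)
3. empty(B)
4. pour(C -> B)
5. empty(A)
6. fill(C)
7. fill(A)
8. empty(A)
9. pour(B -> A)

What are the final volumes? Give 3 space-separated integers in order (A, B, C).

Step 1: pour(A -> B) -> (A=2 B=5 C=7)
Step 2: fill(A) -> (A=3 B=5 C=7)
Step 3: empty(B) -> (A=3 B=0 C=7)
Step 4: pour(C -> B) -> (A=3 B=5 C=2)
Step 5: empty(A) -> (A=0 B=5 C=2)
Step 6: fill(C) -> (A=0 B=5 C=7)
Step 7: fill(A) -> (A=3 B=5 C=7)
Step 8: empty(A) -> (A=0 B=5 C=7)
Step 9: pour(B -> A) -> (A=3 B=2 C=7)

Answer: 3 2 7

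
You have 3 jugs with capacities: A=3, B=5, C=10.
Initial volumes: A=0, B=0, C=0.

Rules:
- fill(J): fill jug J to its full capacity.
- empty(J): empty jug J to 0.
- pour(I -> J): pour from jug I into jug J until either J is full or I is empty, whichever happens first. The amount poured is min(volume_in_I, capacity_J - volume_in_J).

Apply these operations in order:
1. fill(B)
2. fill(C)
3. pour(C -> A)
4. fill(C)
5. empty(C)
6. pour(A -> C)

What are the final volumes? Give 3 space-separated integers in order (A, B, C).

Answer: 0 5 3

Derivation:
Step 1: fill(B) -> (A=0 B=5 C=0)
Step 2: fill(C) -> (A=0 B=5 C=10)
Step 3: pour(C -> A) -> (A=3 B=5 C=7)
Step 4: fill(C) -> (A=3 B=5 C=10)
Step 5: empty(C) -> (A=3 B=5 C=0)
Step 6: pour(A -> C) -> (A=0 B=5 C=3)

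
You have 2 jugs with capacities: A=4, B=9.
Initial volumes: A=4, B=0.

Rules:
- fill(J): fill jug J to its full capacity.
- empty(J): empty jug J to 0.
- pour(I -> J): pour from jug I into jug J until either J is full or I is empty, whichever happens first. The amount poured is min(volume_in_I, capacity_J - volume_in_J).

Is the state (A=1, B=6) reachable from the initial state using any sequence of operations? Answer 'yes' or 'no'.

Answer: no

Derivation:
BFS explored all 26 reachable states.
Reachable set includes: (0,0), (0,1), (0,2), (0,3), (0,4), (0,5), (0,6), (0,7), (0,8), (0,9), (1,0), (1,9) ...
Target (A=1, B=6) not in reachable set → no.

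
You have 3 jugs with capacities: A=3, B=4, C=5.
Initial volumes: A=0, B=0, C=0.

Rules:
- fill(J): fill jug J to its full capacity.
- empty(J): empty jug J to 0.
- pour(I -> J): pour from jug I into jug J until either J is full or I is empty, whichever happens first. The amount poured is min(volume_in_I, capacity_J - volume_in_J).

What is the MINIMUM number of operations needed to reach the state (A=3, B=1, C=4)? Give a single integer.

Answer: 4

Derivation:
BFS from (A=0, B=0, C=0). One shortest path:
  1. fill(B) -> (A=0 B=4 C=0)
  2. pour(B -> C) -> (A=0 B=0 C=4)
  3. fill(B) -> (A=0 B=4 C=4)
  4. pour(B -> A) -> (A=3 B=1 C=4)
Reached target in 4 moves.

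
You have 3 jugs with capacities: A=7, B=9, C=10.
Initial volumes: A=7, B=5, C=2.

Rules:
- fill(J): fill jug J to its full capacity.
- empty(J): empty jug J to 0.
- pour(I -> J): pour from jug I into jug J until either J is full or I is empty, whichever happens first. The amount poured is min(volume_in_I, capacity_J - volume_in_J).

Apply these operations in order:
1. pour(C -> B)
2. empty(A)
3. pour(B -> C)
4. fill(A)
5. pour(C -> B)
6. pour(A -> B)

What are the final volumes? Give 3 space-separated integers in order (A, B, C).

Step 1: pour(C -> B) -> (A=7 B=7 C=0)
Step 2: empty(A) -> (A=0 B=7 C=0)
Step 3: pour(B -> C) -> (A=0 B=0 C=7)
Step 4: fill(A) -> (A=7 B=0 C=7)
Step 5: pour(C -> B) -> (A=7 B=7 C=0)
Step 6: pour(A -> B) -> (A=5 B=9 C=0)

Answer: 5 9 0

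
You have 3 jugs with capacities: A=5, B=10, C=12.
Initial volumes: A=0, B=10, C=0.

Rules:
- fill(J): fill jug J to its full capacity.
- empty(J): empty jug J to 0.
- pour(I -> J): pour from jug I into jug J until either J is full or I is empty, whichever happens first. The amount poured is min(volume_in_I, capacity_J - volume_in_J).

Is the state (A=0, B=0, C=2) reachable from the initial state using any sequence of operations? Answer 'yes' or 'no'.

Answer: yes

Derivation:
BFS from (A=0, B=10, C=0):
  1. empty(B) -> (A=0 B=0 C=0)
  2. fill(C) -> (A=0 B=0 C=12)
  3. pour(C -> B) -> (A=0 B=10 C=2)
  4. empty(B) -> (A=0 B=0 C=2)
Target reached → yes.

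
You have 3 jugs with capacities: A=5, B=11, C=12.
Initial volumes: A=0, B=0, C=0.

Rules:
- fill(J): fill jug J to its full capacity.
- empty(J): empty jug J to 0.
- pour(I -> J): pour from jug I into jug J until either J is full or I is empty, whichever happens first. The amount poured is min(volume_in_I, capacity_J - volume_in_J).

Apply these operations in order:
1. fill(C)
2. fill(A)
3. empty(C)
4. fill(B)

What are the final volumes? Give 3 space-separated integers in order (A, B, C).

Step 1: fill(C) -> (A=0 B=0 C=12)
Step 2: fill(A) -> (A=5 B=0 C=12)
Step 3: empty(C) -> (A=5 B=0 C=0)
Step 4: fill(B) -> (A=5 B=11 C=0)

Answer: 5 11 0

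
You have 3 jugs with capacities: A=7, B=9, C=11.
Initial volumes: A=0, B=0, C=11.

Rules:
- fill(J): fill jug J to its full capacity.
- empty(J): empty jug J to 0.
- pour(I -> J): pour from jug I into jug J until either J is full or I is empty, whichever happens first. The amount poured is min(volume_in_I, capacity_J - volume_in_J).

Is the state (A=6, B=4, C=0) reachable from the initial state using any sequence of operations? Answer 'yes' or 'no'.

Answer: yes

Derivation:
BFS from (A=0, B=0, C=11):
  1. fill(B) -> (A=0 B=9 C=11)
  2. pour(B -> A) -> (A=7 B=2 C=11)
  3. empty(A) -> (A=0 B=2 C=11)
  4. pour(C -> A) -> (A=7 B=2 C=4)
  5. empty(A) -> (A=0 B=2 C=4)
  6. pour(B -> A) -> (A=2 B=0 C=4)
  7. pour(C -> B) -> (A=2 B=4 C=0)
  8. fill(C) -> (A=2 B=4 C=11)
  9. pour(C -> A) -> (A=7 B=4 C=6)
  10. empty(A) -> (A=0 B=4 C=6)
  11. pour(C -> A) -> (A=6 B=4 C=0)
Target reached → yes.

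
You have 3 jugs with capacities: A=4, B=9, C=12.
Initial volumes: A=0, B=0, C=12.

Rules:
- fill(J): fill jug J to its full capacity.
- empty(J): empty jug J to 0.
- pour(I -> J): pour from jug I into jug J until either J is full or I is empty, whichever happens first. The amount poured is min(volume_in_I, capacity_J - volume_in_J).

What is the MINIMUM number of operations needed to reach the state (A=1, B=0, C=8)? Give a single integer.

Answer: 7

Derivation:
BFS from (A=0, B=0, C=12). One shortest path:
  1. fill(B) -> (A=0 B=9 C=12)
  2. empty(C) -> (A=0 B=9 C=0)
  3. pour(B -> A) -> (A=4 B=5 C=0)
  4. pour(A -> C) -> (A=0 B=5 C=4)
  5. pour(B -> A) -> (A=4 B=1 C=4)
  6. pour(A -> C) -> (A=0 B=1 C=8)
  7. pour(B -> A) -> (A=1 B=0 C=8)
Reached target in 7 moves.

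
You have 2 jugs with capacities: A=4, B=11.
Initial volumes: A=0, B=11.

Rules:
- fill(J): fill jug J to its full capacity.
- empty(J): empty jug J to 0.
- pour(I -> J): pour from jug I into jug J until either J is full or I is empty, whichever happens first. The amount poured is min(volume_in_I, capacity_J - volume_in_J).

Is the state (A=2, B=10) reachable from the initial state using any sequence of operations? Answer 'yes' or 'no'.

BFS explored all 30 reachable states.
Reachable set includes: (0,0), (0,1), (0,2), (0,3), (0,4), (0,5), (0,6), (0,7), (0,8), (0,9), (0,10), (0,11) ...
Target (A=2, B=10) not in reachable set → no.

Answer: no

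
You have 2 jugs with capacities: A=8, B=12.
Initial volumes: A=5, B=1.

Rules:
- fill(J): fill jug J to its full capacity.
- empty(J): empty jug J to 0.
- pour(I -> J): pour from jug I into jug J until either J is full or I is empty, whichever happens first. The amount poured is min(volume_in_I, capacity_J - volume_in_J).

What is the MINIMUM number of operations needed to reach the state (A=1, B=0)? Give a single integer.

BFS from (A=5, B=1). One shortest path:
  1. empty(A) -> (A=0 B=1)
  2. pour(B -> A) -> (A=1 B=0)
Reached target in 2 moves.

Answer: 2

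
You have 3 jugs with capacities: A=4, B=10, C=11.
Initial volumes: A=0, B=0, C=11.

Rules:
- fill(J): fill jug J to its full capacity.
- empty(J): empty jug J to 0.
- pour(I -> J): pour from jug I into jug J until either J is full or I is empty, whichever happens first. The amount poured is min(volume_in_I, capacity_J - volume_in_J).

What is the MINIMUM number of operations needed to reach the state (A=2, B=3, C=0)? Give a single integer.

Answer: 8

Derivation:
BFS from (A=0, B=0, C=11). One shortest path:
  1. fill(A) -> (A=4 B=0 C=11)
  2. pour(A -> B) -> (A=0 B=4 C=11)
  3. pour(C -> A) -> (A=4 B=4 C=7)
  4. pour(A -> B) -> (A=0 B=8 C=7)
  5. pour(C -> A) -> (A=4 B=8 C=3)
  6. pour(A -> B) -> (A=2 B=10 C=3)
  7. empty(B) -> (A=2 B=0 C=3)
  8. pour(C -> B) -> (A=2 B=3 C=0)
Reached target in 8 moves.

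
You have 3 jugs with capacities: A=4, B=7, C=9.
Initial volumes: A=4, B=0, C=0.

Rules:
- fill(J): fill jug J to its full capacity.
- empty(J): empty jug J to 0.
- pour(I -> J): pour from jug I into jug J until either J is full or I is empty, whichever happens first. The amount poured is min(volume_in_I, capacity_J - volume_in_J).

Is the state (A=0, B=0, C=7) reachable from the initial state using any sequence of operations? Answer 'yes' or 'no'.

Answer: yes

Derivation:
BFS from (A=4, B=0, C=0):
  1. empty(A) -> (A=0 B=0 C=0)
  2. fill(B) -> (A=0 B=7 C=0)
  3. pour(B -> C) -> (A=0 B=0 C=7)
Target reached → yes.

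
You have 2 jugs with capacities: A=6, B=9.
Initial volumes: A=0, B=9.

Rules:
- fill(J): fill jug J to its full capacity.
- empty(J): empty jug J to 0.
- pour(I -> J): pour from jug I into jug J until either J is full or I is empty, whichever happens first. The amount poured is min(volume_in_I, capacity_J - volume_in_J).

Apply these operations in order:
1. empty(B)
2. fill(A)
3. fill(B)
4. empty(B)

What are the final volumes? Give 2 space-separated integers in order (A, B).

Step 1: empty(B) -> (A=0 B=0)
Step 2: fill(A) -> (A=6 B=0)
Step 3: fill(B) -> (A=6 B=9)
Step 4: empty(B) -> (A=6 B=0)

Answer: 6 0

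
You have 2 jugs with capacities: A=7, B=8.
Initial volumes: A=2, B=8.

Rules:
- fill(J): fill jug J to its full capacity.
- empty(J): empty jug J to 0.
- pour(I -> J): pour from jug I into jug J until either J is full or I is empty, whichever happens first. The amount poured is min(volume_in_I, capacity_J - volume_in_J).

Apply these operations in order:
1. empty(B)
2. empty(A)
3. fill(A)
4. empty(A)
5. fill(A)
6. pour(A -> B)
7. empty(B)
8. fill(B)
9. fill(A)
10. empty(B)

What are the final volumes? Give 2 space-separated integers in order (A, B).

Step 1: empty(B) -> (A=2 B=0)
Step 2: empty(A) -> (A=0 B=0)
Step 3: fill(A) -> (A=7 B=0)
Step 4: empty(A) -> (A=0 B=0)
Step 5: fill(A) -> (A=7 B=0)
Step 6: pour(A -> B) -> (A=0 B=7)
Step 7: empty(B) -> (A=0 B=0)
Step 8: fill(B) -> (A=0 B=8)
Step 9: fill(A) -> (A=7 B=8)
Step 10: empty(B) -> (A=7 B=0)

Answer: 7 0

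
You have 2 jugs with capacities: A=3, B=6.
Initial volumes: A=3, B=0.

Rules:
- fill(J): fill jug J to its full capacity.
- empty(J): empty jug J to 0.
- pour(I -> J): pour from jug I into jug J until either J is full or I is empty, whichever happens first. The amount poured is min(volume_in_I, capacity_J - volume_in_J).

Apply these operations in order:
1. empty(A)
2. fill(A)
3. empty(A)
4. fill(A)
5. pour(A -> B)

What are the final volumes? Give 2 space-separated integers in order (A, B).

Step 1: empty(A) -> (A=0 B=0)
Step 2: fill(A) -> (A=3 B=0)
Step 3: empty(A) -> (A=0 B=0)
Step 4: fill(A) -> (A=3 B=0)
Step 5: pour(A -> B) -> (A=0 B=3)

Answer: 0 3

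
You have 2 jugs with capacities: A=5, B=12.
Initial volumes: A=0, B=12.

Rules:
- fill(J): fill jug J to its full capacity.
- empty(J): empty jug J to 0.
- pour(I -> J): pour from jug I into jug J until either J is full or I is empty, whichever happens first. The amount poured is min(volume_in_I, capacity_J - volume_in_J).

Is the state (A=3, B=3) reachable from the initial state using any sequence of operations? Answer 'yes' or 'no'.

BFS explored all 34 reachable states.
Reachable set includes: (0,0), (0,1), (0,2), (0,3), (0,4), (0,5), (0,6), (0,7), (0,8), (0,9), (0,10), (0,11) ...
Target (A=3, B=3) not in reachable set → no.

Answer: no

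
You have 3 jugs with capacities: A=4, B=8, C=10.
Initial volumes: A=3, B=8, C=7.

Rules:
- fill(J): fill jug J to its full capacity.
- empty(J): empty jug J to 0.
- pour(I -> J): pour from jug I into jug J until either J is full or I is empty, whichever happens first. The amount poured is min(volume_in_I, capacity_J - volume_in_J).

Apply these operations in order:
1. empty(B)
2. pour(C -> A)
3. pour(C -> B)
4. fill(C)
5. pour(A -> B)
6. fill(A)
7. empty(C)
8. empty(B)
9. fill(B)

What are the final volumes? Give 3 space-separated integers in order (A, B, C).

Answer: 4 8 0

Derivation:
Step 1: empty(B) -> (A=3 B=0 C=7)
Step 2: pour(C -> A) -> (A=4 B=0 C=6)
Step 3: pour(C -> B) -> (A=4 B=6 C=0)
Step 4: fill(C) -> (A=4 B=6 C=10)
Step 5: pour(A -> B) -> (A=2 B=8 C=10)
Step 6: fill(A) -> (A=4 B=8 C=10)
Step 7: empty(C) -> (A=4 B=8 C=0)
Step 8: empty(B) -> (A=4 B=0 C=0)
Step 9: fill(B) -> (A=4 B=8 C=0)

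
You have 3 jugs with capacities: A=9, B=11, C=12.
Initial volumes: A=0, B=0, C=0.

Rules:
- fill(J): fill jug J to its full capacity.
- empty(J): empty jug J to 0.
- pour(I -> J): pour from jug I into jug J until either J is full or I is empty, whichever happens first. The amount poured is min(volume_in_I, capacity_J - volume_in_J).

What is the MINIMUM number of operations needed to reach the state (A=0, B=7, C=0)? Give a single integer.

BFS from (A=0, B=0, C=0). One shortest path:
  1. fill(A) -> (A=9 B=0 C=0)
  2. pour(A -> B) -> (A=0 B=9 C=0)
  3. fill(A) -> (A=9 B=9 C=0)
  4. pour(A -> B) -> (A=7 B=11 C=0)
  5. empty(B) -> (A=7 B=0 C=0)
  6. pour(A -> B) -> (A=0 B=7 C=0)
Reached target in 6 moves.

Answer: 6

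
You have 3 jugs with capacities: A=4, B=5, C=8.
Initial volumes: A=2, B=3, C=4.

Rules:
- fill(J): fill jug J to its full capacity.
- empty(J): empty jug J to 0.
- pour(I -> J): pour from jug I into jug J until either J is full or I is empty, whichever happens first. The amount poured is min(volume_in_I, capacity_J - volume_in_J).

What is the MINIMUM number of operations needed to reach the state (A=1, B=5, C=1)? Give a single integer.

BFS from (A=2, B=3, C=4). One shortest path:
  1. empty(A) -> (A=0 B=3 C=4)
  2. pour(C -> B) -> (A=0 B=5 C=2)
  3. pour(B -> A) -> (A=4 B=1 C=2)
  4. pour(A -> C) -> (A=0 B=1 C=6)
  5. pour(B -> A) -> (A=1 B=0 C=6)
  6. pour(C -> B) -> (A=1 B=5 C=1)
Reached target in 6 moves.

Answer: 6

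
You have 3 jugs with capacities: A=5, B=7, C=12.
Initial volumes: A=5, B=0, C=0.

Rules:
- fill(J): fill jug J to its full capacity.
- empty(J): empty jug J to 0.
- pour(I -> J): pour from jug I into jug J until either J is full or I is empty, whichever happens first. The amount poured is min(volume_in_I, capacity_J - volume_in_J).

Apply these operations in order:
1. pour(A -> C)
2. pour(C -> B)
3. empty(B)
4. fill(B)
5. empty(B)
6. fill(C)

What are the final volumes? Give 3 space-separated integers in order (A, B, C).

Answer: 0 0 12

Derivation:
Step 1: pour(A -> C) -> (A=0 B=0 C=5)
Step 2: pour(C -> B) -> (A=0 B=5 C=0)
Step 3: empty(B) -> (A=0 B=0 C=0)
Step 4: fill(B) -> (A=0 B=7 C=0)
Step 5: empty(B) -> (A=0 B=0 C=0)
Step 6: fill(C) -> (A=0 B=0 C=12)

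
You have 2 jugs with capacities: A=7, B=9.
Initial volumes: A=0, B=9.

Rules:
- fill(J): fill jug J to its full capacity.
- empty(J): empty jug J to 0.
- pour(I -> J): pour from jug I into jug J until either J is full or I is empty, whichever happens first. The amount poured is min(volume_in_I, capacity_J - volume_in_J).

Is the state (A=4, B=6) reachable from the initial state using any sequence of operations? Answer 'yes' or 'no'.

Answer: no

Derivation:
BFS explored all 32 reachable states.
Reachable set includes: (0,0), (0,1), (0,2), (0,3), (0,4), (0,5), (0,6), (0,7), (0,8), (0,9), (1,0), (1,9) ...
Target (A=4, B=6) not in reachable set → no.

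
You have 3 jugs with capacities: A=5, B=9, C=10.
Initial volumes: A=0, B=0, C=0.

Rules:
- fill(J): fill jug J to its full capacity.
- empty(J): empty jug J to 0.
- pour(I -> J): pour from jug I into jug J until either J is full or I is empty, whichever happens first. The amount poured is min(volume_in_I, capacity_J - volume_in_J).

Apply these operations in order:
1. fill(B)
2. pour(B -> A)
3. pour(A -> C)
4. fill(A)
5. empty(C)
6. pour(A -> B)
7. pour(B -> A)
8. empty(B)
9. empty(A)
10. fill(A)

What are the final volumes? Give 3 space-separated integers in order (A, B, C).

Step 1: fill(B) -> (A=0 B=9 C=0)
Step 2: pour(B -> A) -> (A=5 B=4 C=0)
Step 3: pour(A -> C) -> (A=0 B=4 C=5)
Step 4: fill(A) -> (A=5 B=4 C=5)
Step 5: empty(C) -> (A=5 B=4 C=0)
Step 6: pour(A -> B) -> (A=0 B=9 C=0)
Step 7: pour(B -> A) -> (A=5 B=4 C=0)
Step 8: empty(B) -> (A=5 B=0 C=0)
Step 9: empty(A) -> (A=0 B=0 C=0)
Step 10: fill(A) -> (A=5 B=0 C=0)

Answer: 5 0 0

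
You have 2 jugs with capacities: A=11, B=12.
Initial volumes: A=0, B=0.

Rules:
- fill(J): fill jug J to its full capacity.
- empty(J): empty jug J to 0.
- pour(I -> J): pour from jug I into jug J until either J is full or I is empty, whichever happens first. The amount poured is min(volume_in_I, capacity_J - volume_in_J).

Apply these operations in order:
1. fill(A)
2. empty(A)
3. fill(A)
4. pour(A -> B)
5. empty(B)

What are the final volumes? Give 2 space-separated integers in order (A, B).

Step 1: fill(A) -> (A=11 B=0)
Step 2: empty(A) -> (A=0 B=0)
Step 3: fill(A) -> (A=11 B=0)
Step 4: pour(A -> B) -> (A=0 B=11)
Step 5: empty(B) -> (A=0 B=0)

Answer: 0 0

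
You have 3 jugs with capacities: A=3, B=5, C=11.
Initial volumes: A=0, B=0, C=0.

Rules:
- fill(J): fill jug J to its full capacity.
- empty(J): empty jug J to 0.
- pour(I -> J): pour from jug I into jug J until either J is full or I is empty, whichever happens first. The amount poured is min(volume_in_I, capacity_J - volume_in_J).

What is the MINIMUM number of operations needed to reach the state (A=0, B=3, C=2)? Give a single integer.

Answer: 4

Derivation:
BFS from (A=0, B=0, C=0). One shortest path:
  1. fill(B) -> (A=0 B=5 C=0)
  2. pour(B -> A) -> (A=3 B=2 C=0)
  3. pour(B -> C) -> (A=3 B=0 C=2)
  4. pour(A -> B) -> (A=0 B=3 C=2)
Reached target in 4 moves.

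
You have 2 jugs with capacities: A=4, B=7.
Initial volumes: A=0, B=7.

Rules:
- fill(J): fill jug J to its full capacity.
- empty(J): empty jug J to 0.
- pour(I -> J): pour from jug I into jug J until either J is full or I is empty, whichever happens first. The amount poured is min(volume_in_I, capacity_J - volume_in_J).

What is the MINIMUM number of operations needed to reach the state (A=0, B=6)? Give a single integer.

BFS from (A=0, B=7). One shortest path:
  1. pour(B -> A) -> (A=4 B=3)
  2. empty(A) -> (A=0 B=3)
  3. pour(B -> A) -> (A=3 B=0)
  4. fill(B) -> (A=3 B=7)
  5. pour(B -> A) -> (A=4 B=6)
  6. empty(A) -> (A=0 B=6)
Reached target in 6 moves.

Answer: 6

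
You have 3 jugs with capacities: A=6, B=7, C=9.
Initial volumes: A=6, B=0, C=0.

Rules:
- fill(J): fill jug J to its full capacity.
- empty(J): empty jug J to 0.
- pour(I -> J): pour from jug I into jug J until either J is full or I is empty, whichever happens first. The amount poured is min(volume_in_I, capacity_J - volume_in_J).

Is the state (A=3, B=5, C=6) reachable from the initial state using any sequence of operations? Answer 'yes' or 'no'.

Answer: no

Derivation:
BFS explored all 320 reachable states.
Reachable set includes: (0,0,0), (0,0,1), (0,0,2), (0,0,3), (0,0,4), (0,0,5), (0,0,6), (0,0,7), (0,0,8), (0,0,9), (0,1,0), (0,1,1) ...
Target (A=3, B=5, C=6) not in reachable set → no.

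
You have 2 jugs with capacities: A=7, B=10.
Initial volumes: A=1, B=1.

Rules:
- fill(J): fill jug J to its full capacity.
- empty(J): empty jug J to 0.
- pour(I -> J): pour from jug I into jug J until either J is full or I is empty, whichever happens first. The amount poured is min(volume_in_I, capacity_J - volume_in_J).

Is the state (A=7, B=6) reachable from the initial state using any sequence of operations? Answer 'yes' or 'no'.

Answer: yes

Derivation:
BFS from (A=1, B=1):
  1. empty(A) -> (A=0 B=1)
  2. fill(B) -> (A=0 B=10)
  3. pour(B -> A) -> (A=7 B=3)
  4. empty(A) -> (A=0 B=3)
  5. pour(B -> A) -> (A=3 B=0)
  6. fill(B) -> (A=3 B=10)
  7. pour(B -> A) -> (A=7 B=6)
Target reached → yes.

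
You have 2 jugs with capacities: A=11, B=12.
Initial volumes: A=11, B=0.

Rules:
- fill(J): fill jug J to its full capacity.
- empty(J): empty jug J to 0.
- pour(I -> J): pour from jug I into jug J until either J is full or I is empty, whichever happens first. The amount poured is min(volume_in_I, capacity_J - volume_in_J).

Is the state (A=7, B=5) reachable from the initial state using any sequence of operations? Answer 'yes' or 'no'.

BFS explored all 46 reachable states.
Reachable set includes: (0,0), (0,1), (0,2), (0,3), (0,4), (0,5), (0,6), (0,7), (0,8), (0,9), (0,10), (0,11) ...
Target (A=7, B=5) not in reachable set → no.

Answer: no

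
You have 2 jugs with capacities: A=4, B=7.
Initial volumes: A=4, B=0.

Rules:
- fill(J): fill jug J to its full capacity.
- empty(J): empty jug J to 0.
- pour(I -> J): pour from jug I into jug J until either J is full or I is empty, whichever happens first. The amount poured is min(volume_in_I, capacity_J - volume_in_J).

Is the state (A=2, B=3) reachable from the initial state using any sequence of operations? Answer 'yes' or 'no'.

BFS explored all 22 reachable states.
Reachable set includes: (0,0), (0,1), (0,2), (0,3), (0,4), (0,5), (0,6), (0,7), (1,0), (1,7), (2,0), (2,7) ...
Target (A=2, B=3) not in reachable set → no.

Answer: no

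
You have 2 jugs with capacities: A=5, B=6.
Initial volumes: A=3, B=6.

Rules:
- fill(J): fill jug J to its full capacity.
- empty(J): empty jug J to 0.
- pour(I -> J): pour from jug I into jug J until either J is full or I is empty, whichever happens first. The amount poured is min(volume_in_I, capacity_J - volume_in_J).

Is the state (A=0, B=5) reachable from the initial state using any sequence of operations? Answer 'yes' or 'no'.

BFS from (A=3, B=6):
  1. fill(A) -> (A=5 B=6)
  2. empty(B) -> (A=5 B=0)
  3. pour(A -> B) -> (A=0 B=5)
Target reached → yes.

Answer: yes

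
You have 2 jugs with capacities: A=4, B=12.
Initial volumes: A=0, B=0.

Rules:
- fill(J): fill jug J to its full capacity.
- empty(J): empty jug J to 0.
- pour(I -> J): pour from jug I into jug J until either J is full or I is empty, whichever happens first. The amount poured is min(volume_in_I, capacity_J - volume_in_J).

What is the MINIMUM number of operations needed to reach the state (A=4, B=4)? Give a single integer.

Answer: 3

Derivation:
BFS from (A=0, B=0). One shortest path:
  1. fill(A) -> (A=4 B=0)
  2. pour(A -> B) -> (A=0 B=4)
  3. fill(A) -> (A=4 B=4)
Reached target in 3 moves.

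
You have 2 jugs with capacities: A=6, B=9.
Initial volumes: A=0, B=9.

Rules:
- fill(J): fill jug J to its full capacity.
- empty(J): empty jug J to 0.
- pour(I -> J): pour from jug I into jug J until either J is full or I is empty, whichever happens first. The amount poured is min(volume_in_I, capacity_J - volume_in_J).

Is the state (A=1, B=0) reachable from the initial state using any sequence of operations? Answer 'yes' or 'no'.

BFS explored all 10 reachable states.
Reachable set includes: (0,0), (0,3), (0,6), (0,9), (3,0), (3,9), (6,0), (6,3), (6,6), (6,9)
Target (A=1, B=0) not in reachable set → no.

Answer: no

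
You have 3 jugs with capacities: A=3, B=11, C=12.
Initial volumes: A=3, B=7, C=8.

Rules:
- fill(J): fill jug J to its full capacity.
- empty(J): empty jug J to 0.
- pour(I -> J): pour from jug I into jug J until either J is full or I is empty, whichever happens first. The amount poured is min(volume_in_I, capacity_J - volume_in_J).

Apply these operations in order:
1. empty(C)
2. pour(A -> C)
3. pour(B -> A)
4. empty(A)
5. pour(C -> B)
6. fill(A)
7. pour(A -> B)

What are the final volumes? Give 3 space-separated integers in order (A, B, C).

Step 1: empty(C) -> (A=3 B=7 C=0)
Step 2: pour(A -> C) -> (A=0 B=7 C=3)
Step 3: pour(B -> A) -> (A=3 B=4 C=3)
Step 4: empty(A) -> (A=0 B=4 C=3)
Step 5: pour(C -> B) -> (A=0 B=7 C=0)
Step 6: fill(A) -> (A=3 B=7 C=0)
Step 7: pour(A -> B) -> (A=0 B=10 C=0)

Answer: 0 10 0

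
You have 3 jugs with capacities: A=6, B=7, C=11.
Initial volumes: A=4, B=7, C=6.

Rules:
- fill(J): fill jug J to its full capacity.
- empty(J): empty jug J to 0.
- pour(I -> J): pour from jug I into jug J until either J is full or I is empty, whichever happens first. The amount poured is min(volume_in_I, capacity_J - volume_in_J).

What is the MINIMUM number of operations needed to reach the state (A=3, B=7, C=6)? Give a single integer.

Answer: 4

Derivation:
BFS from (A=4, B=7, C=6). One shortest path:
  1. empty(B) -> (A=4 B=0 C=6)
  2. pour(A -> B) -> (A=0 B=4 C=6)
  3. fill(A) -> (A=6 B=4 C=6)
  4. pour(A -> B) -> (A=3 B=7 C=6)
Reached target in 4 moves.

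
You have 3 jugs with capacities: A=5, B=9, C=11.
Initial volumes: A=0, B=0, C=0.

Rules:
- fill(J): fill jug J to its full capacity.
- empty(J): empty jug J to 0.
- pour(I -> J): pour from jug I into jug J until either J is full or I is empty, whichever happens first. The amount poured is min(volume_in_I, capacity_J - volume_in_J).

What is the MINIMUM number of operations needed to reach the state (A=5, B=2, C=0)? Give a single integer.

Answer: 5

Derivation:
BFS from (A=0, B=0, C=0). One shortest path:
  1. fill(A) -> (A=5 B=0 C=0)
  2. fill(C) -> (A=5 B=0 C=11)
  3. pour(C -> B) -> (A=5 B=9 C=2)
  4. empty(B) -> (A=5 B=0 C=2)
  5. pour(C -> B) -> (A=5 B=2 C=0)
Reached target in 5 moves.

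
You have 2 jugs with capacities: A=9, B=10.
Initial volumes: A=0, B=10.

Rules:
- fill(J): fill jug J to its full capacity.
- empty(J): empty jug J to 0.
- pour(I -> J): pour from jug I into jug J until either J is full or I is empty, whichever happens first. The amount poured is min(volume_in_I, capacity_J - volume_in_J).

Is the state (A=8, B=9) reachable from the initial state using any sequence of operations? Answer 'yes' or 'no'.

Answer: no

Derivation:
BFS explored all 38 reachable states.
Reachable set includes: (0,0), (0,1), (0,2), (0,3), (0,4), (0,5), (0,6), (0,7), (0,8), (0,9), (0,10), (1,0) ...
Target (A=8, B=9) not in reachable set → no.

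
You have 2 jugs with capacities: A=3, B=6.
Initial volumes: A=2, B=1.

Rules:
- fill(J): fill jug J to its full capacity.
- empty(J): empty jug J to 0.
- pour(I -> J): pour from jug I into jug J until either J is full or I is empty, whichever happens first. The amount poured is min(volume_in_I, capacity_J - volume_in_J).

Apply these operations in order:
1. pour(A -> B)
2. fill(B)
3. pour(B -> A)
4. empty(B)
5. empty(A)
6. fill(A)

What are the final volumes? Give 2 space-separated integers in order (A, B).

Answer: 3 0

Derivation:
Step 1: pour(A -> B) -> (A=0 B=3)
Step 2: fill(B) -> (A=0 B=6)
Step 3: pour(B -> A) -> (A=3 B=3)
Step 4: empty(B) -> (A=3 B=0)
Step 5: empty(A) -> (A=0 B=0)
Step 6: fill(A) -> (A=3 B=0)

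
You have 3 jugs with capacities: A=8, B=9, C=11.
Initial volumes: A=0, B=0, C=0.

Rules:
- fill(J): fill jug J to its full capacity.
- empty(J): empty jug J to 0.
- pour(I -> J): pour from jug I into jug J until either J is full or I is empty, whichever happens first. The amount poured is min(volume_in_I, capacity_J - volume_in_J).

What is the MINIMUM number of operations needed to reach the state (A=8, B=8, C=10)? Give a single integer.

Answer: 7

Derivation:
BFS from (A=0, B=0, C=0). One shortest path:
  1. fill(B) -> (A=0 B=9 C=0)
  2. pour(B -> A) -> (A=8 B=1 C=0)
  3. pour(B -> C) -> (A=8 B=0 C=1)
  4. fill(B) -> (A=8 B=9 C=1)
  5. pour(B -> C) -> (A=8 B=0 C=10)
  6. pour(A -> B) -> (A=0 B=8 C=10)
  7. fill(A) -> (A=8 B=8 C=10)
Reached target in 7 moves.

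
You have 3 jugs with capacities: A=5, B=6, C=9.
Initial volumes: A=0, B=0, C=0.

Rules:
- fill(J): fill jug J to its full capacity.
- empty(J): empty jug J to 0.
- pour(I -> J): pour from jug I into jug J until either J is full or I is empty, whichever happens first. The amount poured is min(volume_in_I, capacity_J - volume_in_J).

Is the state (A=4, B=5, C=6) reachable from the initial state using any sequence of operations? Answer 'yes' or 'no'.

BFS explored all 260 reachable states.
Reachable set includes: (0,0,0), (0,0,1), (0,0,2), (0,0,3), (0,0,4), (0,0,5), (0,0,6), (0,0,7), (0,0,8), (0,0,9), (0,1,0), (0,1,1) ...
Target (A=4, B=5, C=6) not in reachable set → no.

Answer: no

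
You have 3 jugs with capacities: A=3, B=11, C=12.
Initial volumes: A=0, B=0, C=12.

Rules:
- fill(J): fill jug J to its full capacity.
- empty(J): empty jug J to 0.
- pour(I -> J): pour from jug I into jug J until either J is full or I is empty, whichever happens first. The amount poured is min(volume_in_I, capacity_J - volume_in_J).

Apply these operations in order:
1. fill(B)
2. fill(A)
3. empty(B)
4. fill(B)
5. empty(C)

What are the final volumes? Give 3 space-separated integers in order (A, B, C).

Step 1: fill(B) -> (A=0 B=11 C=12)
Step 2: fill(A) -> (A=3 B=11 C=12)
Step 3: empty(B) -> (A=3 B=0 C=12)
Step 4: fill(B) -> (A=3 B=11 C=12)
Step 5: empty(C) -> (A=3 B=11 C=0)

Answer: 3 11 0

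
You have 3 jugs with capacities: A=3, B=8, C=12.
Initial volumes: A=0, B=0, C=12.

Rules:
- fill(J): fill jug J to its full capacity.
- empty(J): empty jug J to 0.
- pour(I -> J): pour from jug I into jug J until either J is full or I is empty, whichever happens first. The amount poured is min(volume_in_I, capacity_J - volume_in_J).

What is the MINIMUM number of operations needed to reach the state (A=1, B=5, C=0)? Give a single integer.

BFS from (A=0, B=0, C=12). One shortest path:
  1. pour(C -> A) -> (A=3 B=0 C=9)
  2. empty(A) -> (A=0 B=0 C=9)
  3. pour(C -> B) -> (A=0 B=8 C=1)
  4. pour(B -> A) -> (A=3 B=5 C=1)
  5. empty(A) -> (A=0 B=5 C=1)
  6. pour(C -> A) -> (A=1 B=5 C=0)
Reached target in 6 moves.

Answer: 6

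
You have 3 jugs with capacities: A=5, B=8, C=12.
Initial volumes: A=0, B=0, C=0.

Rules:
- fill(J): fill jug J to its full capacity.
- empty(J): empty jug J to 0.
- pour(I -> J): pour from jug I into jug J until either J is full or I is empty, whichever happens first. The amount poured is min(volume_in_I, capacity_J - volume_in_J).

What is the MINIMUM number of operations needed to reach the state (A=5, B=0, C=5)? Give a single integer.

Answer: 3

Derivation:
BFS from (A=0, B=0, C=0). One shortest path:
  1. fill(A) -> (A=5 B=0 C=0)
  2. pour(A -> C) -> (A=0 B=0 C=5)
  3. fill(A) -> (A=5 B=0 C=5)
Reached target in 3 moves.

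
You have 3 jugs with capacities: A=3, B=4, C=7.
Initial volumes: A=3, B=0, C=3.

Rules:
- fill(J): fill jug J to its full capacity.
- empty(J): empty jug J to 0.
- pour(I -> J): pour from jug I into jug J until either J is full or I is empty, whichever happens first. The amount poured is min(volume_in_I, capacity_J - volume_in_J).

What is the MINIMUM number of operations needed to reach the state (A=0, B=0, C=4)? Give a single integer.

Answer: 4

Derivation:
BFS from (A=3, B=0, C=3). One shortest path:
  1. empty(A) -> (A=0 B=0 C=3)
  2. fill(B) -> (A=0 B=4 C=3)
  3. empty(C) -> (A=0 B=4 C=0)
  4. pour(B -> C) -> (A=0 B=0 C=4)
Reached target in 4 moves.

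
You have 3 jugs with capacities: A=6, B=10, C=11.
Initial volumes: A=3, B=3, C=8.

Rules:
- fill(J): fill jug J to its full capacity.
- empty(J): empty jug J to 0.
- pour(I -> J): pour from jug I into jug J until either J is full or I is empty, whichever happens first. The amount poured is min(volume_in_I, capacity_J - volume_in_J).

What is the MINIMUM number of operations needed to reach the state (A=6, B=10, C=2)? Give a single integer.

Answer: 3

Derivation:
BFS from (A=3, B=3, C=8). One shortest path:
  1. empty(A) -> (A=0 B=3 C=8)
  2. fill(B) -> (A=0 B=10 C=8)
  3. pour(C -> A) -> (A=6 B=10 C=2)
Reached target in 3 moves.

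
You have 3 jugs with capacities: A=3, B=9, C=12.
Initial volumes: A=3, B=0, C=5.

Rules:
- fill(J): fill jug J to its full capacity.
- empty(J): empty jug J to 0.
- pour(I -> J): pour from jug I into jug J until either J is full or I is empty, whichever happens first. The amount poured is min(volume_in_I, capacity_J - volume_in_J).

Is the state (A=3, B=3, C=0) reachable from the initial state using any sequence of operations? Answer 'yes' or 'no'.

Answer: yes

Derivation:
BFS from (A=3, B=0, C=5):
  1. empty(C) -> (A=3 B=0 C=0)
  2. pour(A -> B) -> (A=0 B=3 C=0)
  3. fill(A) -> (A=3 B=3 C=0)
Target reached → yes.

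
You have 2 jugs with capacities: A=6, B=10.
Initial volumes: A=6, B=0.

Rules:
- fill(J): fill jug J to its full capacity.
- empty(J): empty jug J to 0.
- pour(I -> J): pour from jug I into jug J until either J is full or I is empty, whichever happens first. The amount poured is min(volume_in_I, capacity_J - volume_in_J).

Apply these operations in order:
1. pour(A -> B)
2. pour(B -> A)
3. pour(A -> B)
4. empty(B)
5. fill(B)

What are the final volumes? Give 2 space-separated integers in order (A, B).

Answer: 0 10

Derivation:
Step 1: pour(A -> B) -> (A=0 B=6)
Step 2: pour(B -> A) -> (A=6 B=0)
Step 3: pour(A -> B) -> (A=0 B=6)
Step 4: empty(B) -> (A=0 B=0)
Step 5: fill(B) -> (A=0 B=10)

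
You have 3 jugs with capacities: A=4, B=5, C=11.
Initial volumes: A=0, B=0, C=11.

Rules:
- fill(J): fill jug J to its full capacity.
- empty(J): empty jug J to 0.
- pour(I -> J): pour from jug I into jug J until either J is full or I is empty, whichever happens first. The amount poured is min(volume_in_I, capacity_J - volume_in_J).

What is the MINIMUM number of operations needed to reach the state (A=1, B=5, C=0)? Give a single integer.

BFS from (A=0, B=0, C=11). One shortest path:
  1. pour(C -> B) -> (A=0 B=5 C=6)
  2. empty(B) -> (A=0 B=0 C=6)
  3. pour(C -> B) -> (A=0 B=5 C=1)
  4. pour(C -> A) -> (A=1 B=5 C=0)
Reached target in 4 moves.

Answer: 4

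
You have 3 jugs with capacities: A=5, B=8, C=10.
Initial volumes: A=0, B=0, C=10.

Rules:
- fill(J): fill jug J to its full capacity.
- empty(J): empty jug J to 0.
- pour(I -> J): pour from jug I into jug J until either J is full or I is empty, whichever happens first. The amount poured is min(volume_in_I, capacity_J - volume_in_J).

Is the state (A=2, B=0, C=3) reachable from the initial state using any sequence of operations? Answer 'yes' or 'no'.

Answer: yes

Derivation:
BFS from (A=0, B=0, C=10):
  1. pour(C -> B) -> (A=0 B=8 C=2)
  2. pour(B -> A) -> (A=5 B=3 C=2)
  3. empty(A) -> (A=0 B=3 C=2)
  4. pour(C -> A) -> (A=2 B=3 C=0)
  5. pour(B -> C) -> (A=2 B=0 C=3)
Target reached → yes.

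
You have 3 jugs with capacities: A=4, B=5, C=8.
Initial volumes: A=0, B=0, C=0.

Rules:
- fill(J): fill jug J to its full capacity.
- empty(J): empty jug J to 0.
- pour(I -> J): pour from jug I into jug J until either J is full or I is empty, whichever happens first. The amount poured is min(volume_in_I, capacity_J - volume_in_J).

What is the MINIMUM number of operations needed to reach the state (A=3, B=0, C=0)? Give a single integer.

Answer: 4

Derivation:
BFS from (A=0, B=0, C=0). One shortest path:
  1. fill(C) -> (A=0 B=0 C=8)
  2. pour(C -> B) -> (A=0 B=5 C=3)
  3. empty(B) -> (A=0 B=0 C=3)
  4. pour(C -> A) -> (A=3 B=0 C=0)
Reached target in 4 moves.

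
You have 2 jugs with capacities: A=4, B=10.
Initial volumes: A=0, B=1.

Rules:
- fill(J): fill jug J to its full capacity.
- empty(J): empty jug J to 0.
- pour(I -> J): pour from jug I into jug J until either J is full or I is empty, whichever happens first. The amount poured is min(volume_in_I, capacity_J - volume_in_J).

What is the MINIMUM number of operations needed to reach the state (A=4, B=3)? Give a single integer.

BFS from (A=0, B=1). One shortest path:
  1. pour(B -> A) -> (A=1 B=0)
  2. fill(B) -> (A=1 B=10)
  3. pour(B -> A) -> (A=4 B=7)
  4. empty(A) -> (A=0 B=7)
  5. pour(B -> A) -> (A=4 B=3)
Reached target in 5 moves.

Answer: 5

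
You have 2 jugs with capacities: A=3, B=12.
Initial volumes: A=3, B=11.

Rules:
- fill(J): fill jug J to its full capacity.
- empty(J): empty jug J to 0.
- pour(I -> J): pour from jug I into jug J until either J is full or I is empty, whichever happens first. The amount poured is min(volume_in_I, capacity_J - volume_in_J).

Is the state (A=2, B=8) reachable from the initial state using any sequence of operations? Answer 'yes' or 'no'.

BFS explored all 20 reachable states.
Reachable set includes: (0,0), (0,2), (0,3), (0,5), (0,6), (0,8), (0,9), (0,11), (0,12), (2,0), (2,12), (3,0) ...
Target (A=2, B=8) not in reachable set → no.

Answer: no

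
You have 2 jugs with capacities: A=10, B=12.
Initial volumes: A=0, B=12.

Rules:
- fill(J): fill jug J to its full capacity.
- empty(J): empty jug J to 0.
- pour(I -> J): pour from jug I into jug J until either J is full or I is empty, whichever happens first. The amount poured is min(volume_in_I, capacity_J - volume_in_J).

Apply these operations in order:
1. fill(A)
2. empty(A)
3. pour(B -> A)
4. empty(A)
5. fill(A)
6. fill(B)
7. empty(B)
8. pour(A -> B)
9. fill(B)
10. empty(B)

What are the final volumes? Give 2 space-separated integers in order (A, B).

Answer: 0 0

Derivation:
Step 1: fill(A) -> (A=10 B=12)
Step 2: empty(A) -> (A=0 B=12)
Step 3: pour(B -> A) -> (A=10 B=2)
Step 4: empty(A) -> (A=0 B=2)
Step 5: fill(A) -> (A=10 B=2)
Step 6: fill(B) -> (A=10 B=12)
Step 7: empty(B) -> (A=10 B=0)
Step 8: pour(A -> B) -> (A=0 B=10)
Step 9: fill(B) -> (A=0 B=12)
Step 10: empty(B) -> (A=0 B=0)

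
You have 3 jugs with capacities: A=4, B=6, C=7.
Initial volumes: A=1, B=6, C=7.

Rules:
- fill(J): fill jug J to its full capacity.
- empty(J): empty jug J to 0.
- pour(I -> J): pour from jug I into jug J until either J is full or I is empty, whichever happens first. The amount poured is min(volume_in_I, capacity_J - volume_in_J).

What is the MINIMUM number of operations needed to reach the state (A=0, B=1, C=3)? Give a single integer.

BFS from (A=1, B=6, C=7). One shortest path:
  1. empty(B) -> (A=1 B=0 C=7)
  2. pour(A -> B) -> (A=0 B=1 C=7)
  3. pour(C -> A) -> (A=4 B=1 C=3)
  4. empty(A) -> (A=0 B=1 C=3)
Reached target in 4 moves.

Answer: 4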